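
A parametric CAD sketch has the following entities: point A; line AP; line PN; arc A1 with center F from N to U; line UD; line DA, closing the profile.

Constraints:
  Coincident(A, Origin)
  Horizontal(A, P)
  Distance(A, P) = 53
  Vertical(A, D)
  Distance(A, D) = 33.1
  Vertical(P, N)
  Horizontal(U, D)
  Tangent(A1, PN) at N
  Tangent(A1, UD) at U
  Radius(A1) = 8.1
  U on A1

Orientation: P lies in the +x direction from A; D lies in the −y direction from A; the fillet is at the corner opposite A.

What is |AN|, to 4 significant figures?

58.60

A is at the origin; AP is horizontal with |AP| = 53.0 and P on the +x side, so P = (53.00, 0.000). AD is vertical with |AD| = 33.1 and D on the −y side, so D = (0.000, -33.10). The virtual corner opposite A is at (53.00, -33.10). The tangent condition forces FN to be normal to PN and the tangent condition forces FU to be normal to UD, with radius 8.1, so the center F sits 8.1 in from both sides at F = (44.90, -25.00). That places the tangent points at N = (53.00, -25.00) on PN and U = (44.90, -33.10) on UD. Then |AN| = |N − A| = 58.60.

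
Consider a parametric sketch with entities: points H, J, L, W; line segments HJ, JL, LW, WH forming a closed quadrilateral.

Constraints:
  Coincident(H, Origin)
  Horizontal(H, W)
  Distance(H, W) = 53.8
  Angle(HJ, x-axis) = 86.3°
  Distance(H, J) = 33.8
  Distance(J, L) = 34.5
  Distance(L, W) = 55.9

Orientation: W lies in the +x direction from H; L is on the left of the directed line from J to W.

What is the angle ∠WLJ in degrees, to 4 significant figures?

82.36°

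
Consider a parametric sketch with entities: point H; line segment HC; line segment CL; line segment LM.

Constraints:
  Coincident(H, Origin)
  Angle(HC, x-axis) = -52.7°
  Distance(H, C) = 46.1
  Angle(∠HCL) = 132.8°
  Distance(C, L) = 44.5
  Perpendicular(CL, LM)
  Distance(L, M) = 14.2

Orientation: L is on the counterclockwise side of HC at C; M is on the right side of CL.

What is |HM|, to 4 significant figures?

89.75

H is at the origin; HC runs at -52.7° with length 46.1, so C = 46.1·(cos -52.7°, sin -52.7°) = (27.94, -36.67). ∠HCL = 132.8°, so CL runs at -52.7° + (180° − 132.8°) = -5.500° from the x-axis; with |CL| = 44.5, L = C + 44.5·(cos -5.500°, sin -5.500°) = (72.23, -40.94). The perpendicularity gives LM at right angles to CL; with |LM| = 14.2 on the right of CL, M = L + 14.2·(-0.09585, -0.9954) = (70.87, -55.07). Then |HM| = |M − H| = 89.75.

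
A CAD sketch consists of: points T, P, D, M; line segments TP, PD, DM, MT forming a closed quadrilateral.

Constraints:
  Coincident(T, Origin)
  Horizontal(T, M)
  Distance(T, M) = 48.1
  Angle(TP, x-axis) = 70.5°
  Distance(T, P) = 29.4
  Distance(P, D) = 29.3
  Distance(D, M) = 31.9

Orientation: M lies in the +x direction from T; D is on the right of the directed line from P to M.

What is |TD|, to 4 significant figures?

16.24

Checks: |TM| = 48.10 ✓; |TP| = 29.40 ✓; |PD| = 29.30 ✓; |DM| = 31.90 ✓.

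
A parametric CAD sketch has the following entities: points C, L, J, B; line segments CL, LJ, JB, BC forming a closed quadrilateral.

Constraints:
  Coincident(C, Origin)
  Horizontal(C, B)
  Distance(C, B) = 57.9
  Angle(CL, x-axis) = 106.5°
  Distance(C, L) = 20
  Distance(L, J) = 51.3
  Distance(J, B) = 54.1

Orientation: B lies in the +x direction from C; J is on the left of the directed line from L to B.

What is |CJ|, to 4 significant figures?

60.98

Checks: |LJ| = 51.30 ✓; |JB| = 54.10 ✓.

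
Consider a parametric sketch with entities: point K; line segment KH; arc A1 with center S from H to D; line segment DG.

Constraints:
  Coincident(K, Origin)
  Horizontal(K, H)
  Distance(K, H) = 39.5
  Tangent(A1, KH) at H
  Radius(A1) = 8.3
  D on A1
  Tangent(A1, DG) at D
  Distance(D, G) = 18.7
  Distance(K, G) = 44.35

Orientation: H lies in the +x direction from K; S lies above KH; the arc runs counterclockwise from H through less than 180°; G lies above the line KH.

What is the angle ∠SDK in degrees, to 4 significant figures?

22.27°

K is at the origin; K and H share the same y with |KH| = 39.5 and H on the +x side, so H = (39.50, 0.000). A1 meets KH tangentially, so SH is at right angles to KH, so S = H + (0, 8.3) = (39.50, 8.300). Since SD ⟂ DG (tangency), |SG| = √(8.3² + 18.7²) = 20.46 regardless of where D sits on A1. So G lies on both circle(K, 44.35) and circle(S, 20.46); the above-KH intersection is G = (34.32, 28.09). D is the foot of the tangent from G: D = (45.99, 13.48).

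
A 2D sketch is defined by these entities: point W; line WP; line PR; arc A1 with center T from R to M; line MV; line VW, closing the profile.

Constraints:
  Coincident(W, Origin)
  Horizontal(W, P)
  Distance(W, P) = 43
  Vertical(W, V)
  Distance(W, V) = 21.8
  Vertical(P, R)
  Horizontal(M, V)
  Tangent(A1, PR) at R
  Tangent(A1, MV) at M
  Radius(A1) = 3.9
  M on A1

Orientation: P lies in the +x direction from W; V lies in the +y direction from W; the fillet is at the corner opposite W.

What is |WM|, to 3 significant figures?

44.8

The virtual corner opposite W is at (43.0, 21.8). Since A1 is tangent to PR there, TR ⟂ PR and A1 meets MV tangentially, so TM is at right angles to MV, with radius 3.9, so the center T sits 3.9 in from both sides at T = (39.1, 17.9). That places the tangent points at R = (43.0, 17.9) on PR and M = (39.1, 21.8) on MV. Then |WM| = |M − W| = 44.8.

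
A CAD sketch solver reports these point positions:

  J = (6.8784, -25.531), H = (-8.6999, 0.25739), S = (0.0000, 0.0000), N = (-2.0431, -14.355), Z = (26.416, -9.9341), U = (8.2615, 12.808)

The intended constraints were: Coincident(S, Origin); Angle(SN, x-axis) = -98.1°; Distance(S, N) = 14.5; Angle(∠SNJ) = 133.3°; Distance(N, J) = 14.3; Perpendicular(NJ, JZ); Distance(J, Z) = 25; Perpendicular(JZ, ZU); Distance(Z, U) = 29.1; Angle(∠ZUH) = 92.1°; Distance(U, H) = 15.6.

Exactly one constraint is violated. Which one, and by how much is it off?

Distance(U, H) = 15.6 — off by 5.50.

S = (0.00, 0.00) ✓; SN at -98.10° ✓; |SN| = 14.50 ✓; ∠SNJ = 133.3° ✓; |NJ| = 14.30 ✓; ∠(NJ, JZ) = 90.00° ✓; |JZ| = 25.00 ✓; ∠(JZ, ZU) = 90.00° ✓; |ZU| = 29.10 ✓; ∠ZUH = 92.10° ✓; |UH| = 21.10 ✗.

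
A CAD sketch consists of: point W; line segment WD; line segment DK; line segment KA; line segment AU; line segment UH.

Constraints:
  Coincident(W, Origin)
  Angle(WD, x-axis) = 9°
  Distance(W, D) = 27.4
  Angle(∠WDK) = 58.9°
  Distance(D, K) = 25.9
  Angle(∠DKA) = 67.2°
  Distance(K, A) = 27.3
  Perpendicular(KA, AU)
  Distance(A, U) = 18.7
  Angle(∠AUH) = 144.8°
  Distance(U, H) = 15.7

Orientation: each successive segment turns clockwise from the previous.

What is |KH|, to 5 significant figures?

36.430

KA ⟂ AU, so AU runs at 45.100°; with |AU| = 18.7, U = (11.181, 12.805). ∠AUH = 144.8° gives UH at 9.9000° from the x-axis; with |UH| = 15.7, H = (26.647, 15.505). Then |KH| = |H − K| = 36.430.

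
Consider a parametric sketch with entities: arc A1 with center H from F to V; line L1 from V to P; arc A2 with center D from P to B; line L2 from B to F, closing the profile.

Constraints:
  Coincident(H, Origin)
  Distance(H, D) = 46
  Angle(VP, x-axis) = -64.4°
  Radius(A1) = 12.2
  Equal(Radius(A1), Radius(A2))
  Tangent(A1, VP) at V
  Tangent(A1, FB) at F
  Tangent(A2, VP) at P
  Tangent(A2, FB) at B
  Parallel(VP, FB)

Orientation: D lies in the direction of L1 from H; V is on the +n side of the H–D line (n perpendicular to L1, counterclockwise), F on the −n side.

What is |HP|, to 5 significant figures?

47.590

Tangency of A1 to both parallel lines with radius 12.2 puts V and F at H ± 12.2·n: V = (11.002, 5.2714), F = (-11.002, -5.2714). Equal radii place P and B the same way about D: P = D + 12.2·n = (30.878, -36.213), B = D − 12.2·n = (8.8736, -46.756). Then |HP| = |P − H| = 47.590.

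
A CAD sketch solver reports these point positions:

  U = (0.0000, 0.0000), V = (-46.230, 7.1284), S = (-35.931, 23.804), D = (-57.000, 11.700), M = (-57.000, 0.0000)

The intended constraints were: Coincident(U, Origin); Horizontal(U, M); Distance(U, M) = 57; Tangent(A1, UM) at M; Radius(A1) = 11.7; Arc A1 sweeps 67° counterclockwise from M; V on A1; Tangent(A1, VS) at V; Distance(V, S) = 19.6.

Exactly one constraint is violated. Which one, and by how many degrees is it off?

Tangent(A1, VS) at V — off by 8.70°.

U = (0.00, 0.00) ✓; U.y = 0.00, M.y = 0.00 ✓; |UM| = 57.00 ✓; ∠(DM, MU) = 90.00° ✓; |DM| = 11.70 ✓; bearing(D→V) − bearing(D→M) = 67.00° ✓; |DV| = 11.70 ✓; ∠(DV, VS) = 98.70° ✗; |VS| = 19.60 ✓.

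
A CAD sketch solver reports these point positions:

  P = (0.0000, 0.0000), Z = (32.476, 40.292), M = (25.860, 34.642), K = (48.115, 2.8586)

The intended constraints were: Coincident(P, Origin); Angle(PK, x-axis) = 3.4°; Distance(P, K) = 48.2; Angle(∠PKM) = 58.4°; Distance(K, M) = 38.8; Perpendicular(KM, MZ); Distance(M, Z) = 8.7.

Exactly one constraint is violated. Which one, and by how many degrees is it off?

Perpendicular(KM, MZ) — off by 5.50°.

P = (0.00, 0.00) ✓; PK at 3.400° ✓; |PK| = 48.20 ✓; ∠PKM = 58.40° ✓; |KM| = 38.80 ✓; ∠(KM, MZ) = 84.50° ✗; |MZ| = 8.700 ✓.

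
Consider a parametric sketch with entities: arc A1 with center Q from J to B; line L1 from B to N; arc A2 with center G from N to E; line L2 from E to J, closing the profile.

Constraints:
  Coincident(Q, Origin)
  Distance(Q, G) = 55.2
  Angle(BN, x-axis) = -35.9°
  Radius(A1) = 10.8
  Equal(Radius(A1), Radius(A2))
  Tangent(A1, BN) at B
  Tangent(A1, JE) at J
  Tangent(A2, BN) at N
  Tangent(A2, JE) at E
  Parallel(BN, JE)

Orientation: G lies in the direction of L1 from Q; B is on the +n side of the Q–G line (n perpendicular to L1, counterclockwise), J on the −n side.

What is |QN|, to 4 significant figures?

56.25

The slot axis is L1's direction at -35.9°, so u = (cos -35.9°, sin -35.9°) = (0.8100, -0.5864) and n = (−sin -35.9°, cos -35.9°) = (0.5864, 0.8100). Q is at the origin and G lies 55.2 along u from Q, so G = 55.2·u = (44.71, -32.37). Tangency of A1 to both parallel lines with radius 10.8 puts B and J at Q ± 10.8·n: B = (6.333, 8.748), J = (-6.333, -8.748). Equal radii place N and E the same way about G: N = G + 10.8·n = (51.05, -23.62), E = G − 10.8·n = (38.38, -41.12). Then |QN| = |N − Q| = 56.25.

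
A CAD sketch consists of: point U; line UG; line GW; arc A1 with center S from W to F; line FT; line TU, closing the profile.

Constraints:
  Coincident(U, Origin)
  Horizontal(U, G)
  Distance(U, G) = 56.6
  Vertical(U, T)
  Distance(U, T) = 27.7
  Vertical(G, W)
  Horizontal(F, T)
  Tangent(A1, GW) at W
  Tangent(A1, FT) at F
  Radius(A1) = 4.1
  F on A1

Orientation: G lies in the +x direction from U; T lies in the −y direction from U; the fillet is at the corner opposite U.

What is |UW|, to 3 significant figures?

61.3

The virtual corner opposite U is at (56.6, -27.7). Since A1 is tangent to GW there, SW ⟂ GW and tangency of A1 to FT means the radius SF is perpendicular to FT, with radius 4.1, so the center S sits 4.1 in from both sides at S = (52.5, -23.6). That places the tangent points at W = (56.6, -23.6) on GW and F = (52.5, -27.7) on FT. Then |UW| = |W − U| = 61.3.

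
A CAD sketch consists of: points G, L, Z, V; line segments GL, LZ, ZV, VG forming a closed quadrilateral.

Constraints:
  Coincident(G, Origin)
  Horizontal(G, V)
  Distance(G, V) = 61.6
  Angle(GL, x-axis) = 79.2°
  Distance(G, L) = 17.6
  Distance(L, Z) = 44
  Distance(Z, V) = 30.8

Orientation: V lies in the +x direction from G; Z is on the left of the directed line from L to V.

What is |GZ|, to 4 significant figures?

53.43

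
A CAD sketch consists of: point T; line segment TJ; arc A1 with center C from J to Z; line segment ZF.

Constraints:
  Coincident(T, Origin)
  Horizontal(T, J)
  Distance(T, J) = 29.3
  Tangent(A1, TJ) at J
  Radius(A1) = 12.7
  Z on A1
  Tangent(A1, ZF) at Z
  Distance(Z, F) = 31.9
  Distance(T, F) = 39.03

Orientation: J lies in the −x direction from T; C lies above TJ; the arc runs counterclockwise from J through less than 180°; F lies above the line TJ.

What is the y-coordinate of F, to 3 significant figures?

38.5

Checks: |CZ| = 12.70 ✓; ∠(CZ, ZF) = 90.00° ✓; |ZF| = 31.90 ✓; |TF| = 39.03 ✓.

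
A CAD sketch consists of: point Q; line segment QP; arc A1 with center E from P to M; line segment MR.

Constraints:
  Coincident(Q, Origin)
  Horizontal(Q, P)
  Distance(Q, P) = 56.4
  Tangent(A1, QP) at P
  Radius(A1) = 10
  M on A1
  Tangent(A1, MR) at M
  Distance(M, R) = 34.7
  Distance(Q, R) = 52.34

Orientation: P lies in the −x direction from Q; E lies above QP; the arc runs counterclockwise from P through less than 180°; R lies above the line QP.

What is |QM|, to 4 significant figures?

47.48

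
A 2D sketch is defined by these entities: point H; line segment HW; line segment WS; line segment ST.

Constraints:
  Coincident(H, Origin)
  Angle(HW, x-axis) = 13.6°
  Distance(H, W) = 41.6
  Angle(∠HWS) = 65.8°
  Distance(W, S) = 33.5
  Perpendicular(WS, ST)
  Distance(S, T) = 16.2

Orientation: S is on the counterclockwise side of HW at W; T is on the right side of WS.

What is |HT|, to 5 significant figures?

56.587

H is at the origin; HW runs at 13.6° with length 41.6, so W = 41.6·(cos 13.6°, sin 13.6°) = (40.434, 9.7819). ∠HWS = 65.8°, so WS runs at 13.6° + (180° − 65.8°) = 127.80° from the x-axis; with |WS| = 33.5, S = W + 33.5·(cos 127.80°, sin 127.80°) = (19.901, 36.252). WS is perpendicular to ST; with |ST| = 16.2 on the right of WS, T = S + 16.2·(0.79016, 0.61291) = (32.702, 46.181). Then |HT| = |T − H| = 56.587.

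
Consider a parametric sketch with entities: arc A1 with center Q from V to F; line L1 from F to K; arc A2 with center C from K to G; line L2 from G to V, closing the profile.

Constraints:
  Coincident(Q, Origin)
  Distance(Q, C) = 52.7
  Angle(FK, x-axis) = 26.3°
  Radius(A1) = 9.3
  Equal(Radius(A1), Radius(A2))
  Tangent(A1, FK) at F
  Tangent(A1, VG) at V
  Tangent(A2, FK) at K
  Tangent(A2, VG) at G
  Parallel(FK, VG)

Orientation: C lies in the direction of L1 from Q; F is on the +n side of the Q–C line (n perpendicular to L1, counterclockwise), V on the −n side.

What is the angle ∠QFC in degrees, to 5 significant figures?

79.992°

Q is at the origin and C lies 52.7 along u from Q, so C = 52.7·u = (47.245, 23.350). Tangency of A1 to both parallel lines with radius 9.3 puts F and V at Q ± 9.3·n: F = (-4.1206, 8.3373), V = (4.1206, -8.3373). Then cos ∠QFC = FQ·FC / (|FQ||FC|), giving 79.992°.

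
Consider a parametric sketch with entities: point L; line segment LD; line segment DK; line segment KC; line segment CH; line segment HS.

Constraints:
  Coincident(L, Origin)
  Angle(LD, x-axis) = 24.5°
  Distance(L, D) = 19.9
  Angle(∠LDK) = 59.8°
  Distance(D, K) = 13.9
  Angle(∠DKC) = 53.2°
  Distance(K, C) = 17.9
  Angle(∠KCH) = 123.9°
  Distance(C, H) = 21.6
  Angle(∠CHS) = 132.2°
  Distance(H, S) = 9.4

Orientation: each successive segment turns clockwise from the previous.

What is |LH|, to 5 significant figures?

28.679

L is at the origin; LD runs at 24.5° with length 19.9, so D = (18.108, 8.2524). ∠LDK = 59.8° gives DK at -95.700° from the x-axis; with |DK| = 13.9, K = (16.728, -5.5789). ∠DKC = 53.2° gives KC at 137.50° from the x-axis; with |KC| = 17.9, C = (3.5304, 6.5142). ∠KCH = 123.9° gives CH at 81.400° from the x-axis; with |CH| = 21.6, H = (6.7604, 27.871). Then |LH| = |H − L| = 28.679.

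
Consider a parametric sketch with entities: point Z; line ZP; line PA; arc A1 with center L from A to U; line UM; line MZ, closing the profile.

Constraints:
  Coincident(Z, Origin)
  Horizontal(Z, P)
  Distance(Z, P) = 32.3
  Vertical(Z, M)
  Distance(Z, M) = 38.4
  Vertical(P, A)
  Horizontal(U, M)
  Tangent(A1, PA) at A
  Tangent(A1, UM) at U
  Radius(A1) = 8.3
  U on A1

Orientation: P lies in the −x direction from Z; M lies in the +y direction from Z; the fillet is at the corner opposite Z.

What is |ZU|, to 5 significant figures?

45.283

The virtual corner opposite Z is at (-32.300, 38.400). Tangency of A1 to PA means the radius LA is perpendicular to PA and tangency of A1 to UM means the radius LU is perpendicular to UM, with radius 8.3, so the center L sits 8.3 in from both sides at L = (-24.000, 30.100). That places the tangent points at A = (-32.300, 30.100) on PA and U = (-24.000, 38.400) on UM. Then |ZU| = |U − Z| = 45.283.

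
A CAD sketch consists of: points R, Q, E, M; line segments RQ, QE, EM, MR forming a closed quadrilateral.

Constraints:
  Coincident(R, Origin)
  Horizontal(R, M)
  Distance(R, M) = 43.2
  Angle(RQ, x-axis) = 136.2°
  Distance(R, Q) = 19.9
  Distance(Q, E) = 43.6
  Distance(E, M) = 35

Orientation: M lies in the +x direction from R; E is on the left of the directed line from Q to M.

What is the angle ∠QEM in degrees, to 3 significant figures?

97.1°

R is at the origin; R and M share the same y with |RM| = 43.2 and M in +x, so M = (43.2, 0). RQ runs at 136.2° with |RQ| = 19.9, so Q = (-14.4, 13.8). E is determined by |QE| = 43.6 and |EM| = 35.0 together: it lies at the intersection of circle(Q, 43.6) and circle(M, 35.0). With |QM| = 59.2, the foot of the radical line on QM is 35.3 from Q and the perpendicular offset is √(43.6² − 35.3²) = 25.6. Taking the left-of-QM solution: E = (25.9, 30.4).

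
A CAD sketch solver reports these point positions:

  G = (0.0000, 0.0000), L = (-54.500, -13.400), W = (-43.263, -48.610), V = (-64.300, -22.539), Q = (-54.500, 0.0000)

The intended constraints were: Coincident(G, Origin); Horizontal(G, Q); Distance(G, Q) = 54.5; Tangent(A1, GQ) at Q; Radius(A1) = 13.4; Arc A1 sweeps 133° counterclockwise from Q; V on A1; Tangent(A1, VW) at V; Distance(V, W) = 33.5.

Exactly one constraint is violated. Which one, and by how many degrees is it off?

Tangent(A1, VW) at V — off by 4.10°.

G = (0.00, 0.00) ✓; G.y = 0.00, Q.y = 0.00 ✓; |GQ| = 54.50 ✓; ∠(LQ, QG) = 90.00° ✓; |LQ| = 13.40 ✓; bearing(L→V) − bearing(L→Q) = 133.0° ✓; |LV| = 13.40 ✓; ∠(LV, VW) = 94.10° ✗; |VW| = 33.50 ✓.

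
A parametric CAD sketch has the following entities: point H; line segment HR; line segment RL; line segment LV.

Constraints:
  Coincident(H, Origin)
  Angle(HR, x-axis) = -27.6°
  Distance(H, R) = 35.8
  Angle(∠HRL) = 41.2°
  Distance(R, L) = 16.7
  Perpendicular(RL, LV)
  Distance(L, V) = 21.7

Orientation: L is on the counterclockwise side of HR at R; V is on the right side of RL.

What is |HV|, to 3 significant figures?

46.4

H is at the origin; HR runs at -27.6° with length 35.8, so R = 35.8·(cos -27.6°, sin -27.6°) = (31.7, -16.6). ∠HRL = 41.2°, so RL runs at -27.6° + (180° − 41.2°) = 111° from the x-axis; with |RL| = 16.7, L = R + 16.7·(cos 111°, sin 111°) = (25.7, -1.02). The perpendicularity gives LV at right angles to RL; with |LV| = 21.7 on the right of RL, V = L + 21.7·(0.932, 0.362) = (45.9, 6.83). Then |HV| = |V − H| = 46.4.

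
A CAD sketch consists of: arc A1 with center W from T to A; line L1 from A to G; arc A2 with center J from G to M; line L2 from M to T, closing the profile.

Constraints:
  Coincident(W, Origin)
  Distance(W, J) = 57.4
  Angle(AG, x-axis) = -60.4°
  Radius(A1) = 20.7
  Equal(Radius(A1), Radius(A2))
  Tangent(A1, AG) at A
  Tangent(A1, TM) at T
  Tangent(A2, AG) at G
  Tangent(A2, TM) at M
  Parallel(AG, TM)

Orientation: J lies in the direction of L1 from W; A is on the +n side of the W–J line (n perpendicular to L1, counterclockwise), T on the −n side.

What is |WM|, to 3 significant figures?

61.0

The slot axis is L1's direction at -60.4°, so u = (cos -60.4°, sin -60.4°) = (0.494, -0.869) and n = (−sin -60.4°, cos -60.4°) = (0.869, 0.494). W is at the origin and J lies 57.4 along u from W, so J = 57.4·u = (28.4, -49.9). Tangency of A1 to both parallel lines with radius 20.7 puts A and T at W ± 20.7·n: A = (18.0, 10.2), T = (-18.0, -10.2). Equal radii place G and M the same way about J: G = J + 20.7·n = (46.4, -39.7), M = J − 20.7·n = (10.4, -60.1). Then |WM| = |M − W| = 61.0.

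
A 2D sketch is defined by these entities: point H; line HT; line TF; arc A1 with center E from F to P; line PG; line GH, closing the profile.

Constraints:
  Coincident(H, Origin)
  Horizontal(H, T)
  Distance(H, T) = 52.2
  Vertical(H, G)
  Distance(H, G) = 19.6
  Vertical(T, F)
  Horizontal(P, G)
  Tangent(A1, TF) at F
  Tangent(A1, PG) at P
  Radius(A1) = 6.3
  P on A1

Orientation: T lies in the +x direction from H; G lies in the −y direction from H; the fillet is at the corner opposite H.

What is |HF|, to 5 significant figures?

53.868

H is at the origin; HT is horizontal with |HT| = 52.2 and T on the +x side, so T = (52.200, 0.0000). HG is vertical with |HG| = 19.6 and G on the −y side, so G = (0.0000, -19.600). The virtual corner opposite H is at (52.200, -19.600). The tangent condition forces EF to be normal to TF and A1 meets PG tangentially, so EP is at right angles to PG, with radius 6.3, so the center E sits 6.3 in from both sides at E = (45.900, -13.300). That places the tangent points at F = (52.200, -13.300) on TF and P = (45.900, -19.600) on PG. Then |HF| = |F − H| = 53.868.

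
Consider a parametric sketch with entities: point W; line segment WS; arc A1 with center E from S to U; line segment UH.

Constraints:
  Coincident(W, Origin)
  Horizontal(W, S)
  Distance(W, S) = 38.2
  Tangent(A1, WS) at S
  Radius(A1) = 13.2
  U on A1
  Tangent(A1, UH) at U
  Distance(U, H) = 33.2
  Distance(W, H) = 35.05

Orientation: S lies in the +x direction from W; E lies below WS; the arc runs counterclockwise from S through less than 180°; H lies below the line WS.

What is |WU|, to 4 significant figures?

27.79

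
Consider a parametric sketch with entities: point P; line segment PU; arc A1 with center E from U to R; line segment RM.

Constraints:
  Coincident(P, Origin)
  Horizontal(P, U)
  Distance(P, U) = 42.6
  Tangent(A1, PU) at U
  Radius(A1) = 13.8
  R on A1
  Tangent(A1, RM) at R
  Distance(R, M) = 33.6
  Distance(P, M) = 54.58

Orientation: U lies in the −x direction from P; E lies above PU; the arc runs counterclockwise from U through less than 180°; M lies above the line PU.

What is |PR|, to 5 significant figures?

31.764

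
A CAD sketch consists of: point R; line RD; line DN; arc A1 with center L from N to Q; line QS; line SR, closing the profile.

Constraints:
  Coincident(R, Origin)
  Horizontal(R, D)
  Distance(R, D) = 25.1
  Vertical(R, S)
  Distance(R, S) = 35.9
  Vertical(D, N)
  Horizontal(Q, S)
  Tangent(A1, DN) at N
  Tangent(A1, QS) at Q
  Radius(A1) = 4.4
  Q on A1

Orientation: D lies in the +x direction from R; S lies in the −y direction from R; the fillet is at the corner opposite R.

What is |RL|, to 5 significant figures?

37.693

RS is vertical with |RS| = 35.9 and S on the −y side, so S = (0.0000, -35.900). The virtual corner opposite R is at (25.100, -35.900). Tangency of A1 to DN means the radius LN is perpendicular to DN and since A1 is tangent to QS there, LQ ⟂ QS, with radius 4.4, so the center L sits 4.4 in from both sides at L = (20.700, -31.500). Then |RL| = |L − R| = 37.693.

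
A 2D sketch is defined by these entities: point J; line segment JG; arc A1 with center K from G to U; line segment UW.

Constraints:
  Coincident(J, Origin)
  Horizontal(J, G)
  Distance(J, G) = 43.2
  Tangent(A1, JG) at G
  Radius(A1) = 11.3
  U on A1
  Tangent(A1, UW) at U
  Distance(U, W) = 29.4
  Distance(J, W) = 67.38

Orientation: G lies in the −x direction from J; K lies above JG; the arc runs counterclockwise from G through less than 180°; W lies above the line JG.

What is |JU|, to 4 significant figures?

39.20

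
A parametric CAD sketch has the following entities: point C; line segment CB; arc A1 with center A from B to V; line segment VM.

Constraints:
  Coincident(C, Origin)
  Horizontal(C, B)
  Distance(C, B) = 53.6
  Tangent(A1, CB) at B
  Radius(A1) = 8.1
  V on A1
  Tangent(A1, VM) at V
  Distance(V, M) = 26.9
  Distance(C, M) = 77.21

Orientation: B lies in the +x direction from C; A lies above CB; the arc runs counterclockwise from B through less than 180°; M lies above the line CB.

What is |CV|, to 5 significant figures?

61.331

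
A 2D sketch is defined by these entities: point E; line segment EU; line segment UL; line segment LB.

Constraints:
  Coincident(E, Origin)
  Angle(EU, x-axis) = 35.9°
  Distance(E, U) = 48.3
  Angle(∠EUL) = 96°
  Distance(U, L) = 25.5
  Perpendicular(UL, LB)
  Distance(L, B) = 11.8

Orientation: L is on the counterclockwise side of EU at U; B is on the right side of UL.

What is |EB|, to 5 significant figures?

67.183

E is at the origin; EU runs at 35.9° with length 48.3, so U = 48.3·(cos 35.9°, sin 35.9°) = (39.125, 28.322). ∠EUL = 96.0°, so UL runs at 35.9° + (180° − 96.0°) = 119.90° from the x-axis; with |UL| = 25.5, L = U + 25.5·(cos 119.90°, sin 119.90°) = (26.414, 50.428). UL ⟂ LB; with |LB| = 11.8 on the right of UL, B = L + 11.8·(0.86690, 0.49849) = (36.643, 56.310). Then |EB| = |B − E| = 67.183.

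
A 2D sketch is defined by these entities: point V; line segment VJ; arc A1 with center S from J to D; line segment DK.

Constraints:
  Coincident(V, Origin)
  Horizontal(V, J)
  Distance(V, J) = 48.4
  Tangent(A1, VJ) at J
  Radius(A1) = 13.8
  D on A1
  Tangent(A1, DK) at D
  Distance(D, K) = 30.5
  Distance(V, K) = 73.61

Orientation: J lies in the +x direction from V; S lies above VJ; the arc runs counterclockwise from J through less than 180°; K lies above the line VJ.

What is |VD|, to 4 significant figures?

64.04

Checks: |VJ| = 48.40 ✓; |SD| = 13.80 ✓; ∠(SD, DK) = 90.00° ✓; |DK| = 30.50 ✓; |VK| = 73.61 ✓.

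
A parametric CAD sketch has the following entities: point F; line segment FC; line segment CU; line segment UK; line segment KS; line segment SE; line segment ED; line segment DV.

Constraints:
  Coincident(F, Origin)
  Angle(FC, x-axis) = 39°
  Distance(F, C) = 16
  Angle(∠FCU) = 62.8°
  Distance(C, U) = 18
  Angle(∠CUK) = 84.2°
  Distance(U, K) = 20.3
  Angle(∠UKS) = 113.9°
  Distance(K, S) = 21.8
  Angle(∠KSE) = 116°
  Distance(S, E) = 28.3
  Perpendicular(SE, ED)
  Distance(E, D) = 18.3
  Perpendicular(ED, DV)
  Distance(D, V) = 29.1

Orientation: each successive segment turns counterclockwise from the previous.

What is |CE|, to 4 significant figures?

25.35

F is at the origin; FC runs at 39.0° with length 16.0, so C = (12.43, 10.07). ∠FCU = 62.8° gives CU at 156.2° from the x-axis; with |CU| = 18.0, U = (-4.035, 17.33). ∠CUK = 84.2° gives UK at -108.0° from the x-axis; with |UK| = 20.3, K = (-10.31, -1.974). ∠UKS = 113.9° gives KS at -41.90° from the x-axis; with |KS| = 21.8, S = (5.918, -16.53). ∠KSE = 116.0° gives SE at 22.10° from the x-axis; with |SE| = 28.3, E = (32.14, -5.885). Then |CE| = |E − C| = 25.35.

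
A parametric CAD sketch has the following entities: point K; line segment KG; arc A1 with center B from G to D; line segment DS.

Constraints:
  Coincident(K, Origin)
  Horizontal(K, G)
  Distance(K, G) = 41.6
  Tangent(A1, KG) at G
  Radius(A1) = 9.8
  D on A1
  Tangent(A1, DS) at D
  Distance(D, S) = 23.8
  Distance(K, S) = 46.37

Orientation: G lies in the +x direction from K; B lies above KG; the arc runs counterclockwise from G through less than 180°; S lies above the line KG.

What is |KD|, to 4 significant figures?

51.37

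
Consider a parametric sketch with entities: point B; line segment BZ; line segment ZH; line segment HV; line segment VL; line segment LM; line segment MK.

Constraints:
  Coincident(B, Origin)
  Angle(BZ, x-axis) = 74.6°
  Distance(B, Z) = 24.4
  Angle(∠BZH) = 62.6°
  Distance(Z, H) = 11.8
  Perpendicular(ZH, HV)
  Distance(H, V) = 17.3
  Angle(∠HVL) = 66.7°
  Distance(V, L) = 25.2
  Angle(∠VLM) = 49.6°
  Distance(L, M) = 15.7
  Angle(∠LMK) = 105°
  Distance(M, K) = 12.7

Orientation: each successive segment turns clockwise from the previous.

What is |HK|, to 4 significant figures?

9.941

B is at the origin; BZ runs at 74.6° with length 24.4, so Z = (6.480, 23.52). ∠BZH = 62.6° gives ZH at -42.80° from the x-axis; with |ZH| = 11.8, H = (15.14, 15.51). ZH ⟂ HV, so HV runs at -132.8°; with |HV| = 17.3, V = (3.383, 2.813). ∠HVL = 66.7° gives VL at 113.9° from the x-axis; with |VL| = 25.2, L = (-6.826, 25.85). ∠VLM = 49.6° gives LM at -16.50° from the x-axis; with |LM| = 15.7, M = (8.227, 21.39). ∠LMK = 105.0° gives MK at -91.50° from the x-axis; with |MK| = 12.7, K = (7.895, 8.698). Then |HK| = |K − H| = 9.941.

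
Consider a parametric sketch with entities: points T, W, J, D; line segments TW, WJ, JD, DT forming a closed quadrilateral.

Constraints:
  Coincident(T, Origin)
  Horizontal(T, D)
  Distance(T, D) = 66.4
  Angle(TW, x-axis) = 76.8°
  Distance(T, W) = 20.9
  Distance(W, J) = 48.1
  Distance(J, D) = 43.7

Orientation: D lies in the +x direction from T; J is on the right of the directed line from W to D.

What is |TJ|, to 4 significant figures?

35.64

T is at the origin; T and D share the same y with |TD| = 66.4 and D in +x, so D = (66.4, 0). TW runs at 76.8° with |TW| = 20.9, so W = (4.773, 20.35). J is determined by |WJ| = 48.1 and |JD| = 43.7 together: it lies at the intersection of circle(W, 48.1) and circle(D, 43.7). With |WD| = 64.90, the foot of the radical line on WD is 35.56 from W and the perpendicular offset is √(48.1² − 35.56²) = 32.39. Taking the right-of-WD solution: J = (28.39, -21.56).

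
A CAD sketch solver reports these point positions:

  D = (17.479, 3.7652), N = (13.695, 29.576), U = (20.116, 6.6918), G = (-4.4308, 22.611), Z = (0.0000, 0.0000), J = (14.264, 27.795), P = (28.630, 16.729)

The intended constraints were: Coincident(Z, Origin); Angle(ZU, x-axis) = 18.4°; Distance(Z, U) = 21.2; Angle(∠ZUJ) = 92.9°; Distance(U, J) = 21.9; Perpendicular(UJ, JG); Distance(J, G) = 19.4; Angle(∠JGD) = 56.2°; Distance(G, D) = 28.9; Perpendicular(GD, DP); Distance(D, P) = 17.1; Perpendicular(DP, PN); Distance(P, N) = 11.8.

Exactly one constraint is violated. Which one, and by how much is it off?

Distance(P, N) = 11.8 — off by 7.90.

Z = (0.00, 0.00) ✓; ZU at 18.40° ✓; |ZU| = 21.20 ✓; ∠ZUJ = 92.90° ✓; |UJ| = 21.90 ✓; ∠(UJ, JG) = 90.00° ✓; |JG| = 19.40 ✓; ∠JGD = 56.20° ✓; |GD| = 28.90 ✓; ∠(GD, DP) = 90.00° ✓; |DP| = 17.10 ✓; ∠(DP, PN) = 90.00° ✓; |PN| = 19.70 ✗.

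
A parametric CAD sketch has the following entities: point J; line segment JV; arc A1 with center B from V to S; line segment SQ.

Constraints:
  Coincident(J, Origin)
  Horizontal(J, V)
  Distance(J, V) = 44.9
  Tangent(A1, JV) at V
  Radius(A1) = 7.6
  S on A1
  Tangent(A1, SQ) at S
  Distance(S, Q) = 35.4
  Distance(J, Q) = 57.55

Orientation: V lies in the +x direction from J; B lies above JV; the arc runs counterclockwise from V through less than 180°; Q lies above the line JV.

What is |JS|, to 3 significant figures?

53.0

Checks: |BS| = 7.600 ✓; ∠(BS, SQ) = 90.00° ✓; |SQ| = 35.40 ✓; |JQ| = 57.55 ✓.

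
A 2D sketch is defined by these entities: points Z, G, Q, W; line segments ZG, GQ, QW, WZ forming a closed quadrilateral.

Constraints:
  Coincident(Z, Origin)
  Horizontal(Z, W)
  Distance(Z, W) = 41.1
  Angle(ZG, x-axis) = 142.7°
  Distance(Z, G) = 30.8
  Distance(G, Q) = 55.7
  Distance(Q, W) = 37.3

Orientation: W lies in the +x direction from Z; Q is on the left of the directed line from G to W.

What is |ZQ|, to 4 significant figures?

45.40

Z is at the origin; ZW is horizontal with |ZW| = 41.1 and W in +x, so W = (41.1, 0). ZG runs at 142.7° with |ZG| = 30.8, so G = (-24.50, 18.66). Q is determined by |GQ| = 55.7 and |QW| = 37.3 together: it lies at the intersection of circle(G, 55.7) and circle(W, 37.3). With |GW| = 68.20, the foot of the radical line on GW is 46.65 from G and the perpendicular offset is √(55.7² − 46.65²) = 30.44. Taking the left-of-GW solution: Q = (28.70, 35.18).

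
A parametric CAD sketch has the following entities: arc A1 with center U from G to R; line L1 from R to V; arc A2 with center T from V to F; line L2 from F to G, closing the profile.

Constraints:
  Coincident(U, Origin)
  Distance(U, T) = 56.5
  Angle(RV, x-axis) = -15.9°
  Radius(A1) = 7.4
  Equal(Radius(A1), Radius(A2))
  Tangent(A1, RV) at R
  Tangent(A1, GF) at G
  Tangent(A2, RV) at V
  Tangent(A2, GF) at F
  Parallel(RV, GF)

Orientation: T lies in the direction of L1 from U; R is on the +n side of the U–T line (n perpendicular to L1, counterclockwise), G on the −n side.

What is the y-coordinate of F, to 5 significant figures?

-22.596

Tangency of A1 to both parallel lines with radius 7.4 puts R and G at U ± 7.4·n: R = (2.0273, 7.1169), G = (-2.0273, -7.1169). Equal radii place V and F the same way about T: V = T + 7.4·n = (56.366, -8.3618), F = T − 7.4·n = (52.311, -22.596). So F.y = -22.596.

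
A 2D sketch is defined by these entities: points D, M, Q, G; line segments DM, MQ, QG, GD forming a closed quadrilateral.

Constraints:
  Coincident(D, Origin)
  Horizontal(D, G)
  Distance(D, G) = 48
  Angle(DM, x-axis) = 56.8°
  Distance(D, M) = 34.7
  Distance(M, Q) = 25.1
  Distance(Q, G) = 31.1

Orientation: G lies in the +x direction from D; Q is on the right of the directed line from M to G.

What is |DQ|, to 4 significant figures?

17.62

Checks: |MQ| = 25.10 ✓; |QG| = 31.10 ✓.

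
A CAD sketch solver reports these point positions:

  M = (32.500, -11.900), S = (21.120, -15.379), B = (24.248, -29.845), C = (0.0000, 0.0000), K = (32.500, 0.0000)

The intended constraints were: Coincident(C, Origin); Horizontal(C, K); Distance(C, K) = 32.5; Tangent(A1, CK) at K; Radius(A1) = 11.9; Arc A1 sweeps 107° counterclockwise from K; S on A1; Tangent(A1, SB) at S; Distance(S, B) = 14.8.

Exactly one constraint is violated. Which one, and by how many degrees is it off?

Tangent(A1, SB) at S — off by 4.80°.

C = (0.00, 0.00) ✓; C.y = 0.00, K.y = 0.00 ✓; |CK| = 32.50 ✓; ∠(MK, KC) = 90.00° ✓; |MK| = 11.90 ✓; bearing(M→S) − bearing(M→K) = 107.0° ✓; |MS| = 11.90 ✓; ∠(MS, SB) = 94.80° ✗; |SB| = 14.80 ✓.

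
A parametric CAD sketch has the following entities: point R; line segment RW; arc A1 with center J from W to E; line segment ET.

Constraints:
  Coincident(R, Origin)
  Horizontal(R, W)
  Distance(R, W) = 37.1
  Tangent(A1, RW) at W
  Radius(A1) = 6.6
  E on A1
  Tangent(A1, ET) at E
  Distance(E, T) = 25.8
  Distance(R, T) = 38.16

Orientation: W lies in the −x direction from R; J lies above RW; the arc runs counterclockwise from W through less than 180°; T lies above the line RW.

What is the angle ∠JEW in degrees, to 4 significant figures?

52.66°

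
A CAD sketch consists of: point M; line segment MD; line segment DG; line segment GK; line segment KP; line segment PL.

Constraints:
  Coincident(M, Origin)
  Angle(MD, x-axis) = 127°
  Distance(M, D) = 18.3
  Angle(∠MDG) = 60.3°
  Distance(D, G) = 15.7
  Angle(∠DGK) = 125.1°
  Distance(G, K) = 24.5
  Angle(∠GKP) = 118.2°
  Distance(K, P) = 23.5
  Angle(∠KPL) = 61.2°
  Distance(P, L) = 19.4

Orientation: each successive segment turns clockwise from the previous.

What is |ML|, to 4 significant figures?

9.192

M is at the origin; MD runs at 127.0° with length 18.3, so D = (-11.01, 14.62). ∠MDG = 60.3° gives DG at 7.300° from the x-axis; with |DG| = 15.7, G = (4.560, 16.61). ∠DGK = 125.1° gives GK at -47.60° from the x-axis; with |GK| = 24.5, K = (21.08, -1.482). ∠GKP = 118.2° gives KP at -109.4° from the x-axis; with |KP| = 23.5, P = (13.27, -23.65). ∠KPL = 61.2° gives PL at 131.8° from the x-axis; with |PL| = 19.4, L = (0.3434, -9.186). Then |ML| = |L − M| = 9.192.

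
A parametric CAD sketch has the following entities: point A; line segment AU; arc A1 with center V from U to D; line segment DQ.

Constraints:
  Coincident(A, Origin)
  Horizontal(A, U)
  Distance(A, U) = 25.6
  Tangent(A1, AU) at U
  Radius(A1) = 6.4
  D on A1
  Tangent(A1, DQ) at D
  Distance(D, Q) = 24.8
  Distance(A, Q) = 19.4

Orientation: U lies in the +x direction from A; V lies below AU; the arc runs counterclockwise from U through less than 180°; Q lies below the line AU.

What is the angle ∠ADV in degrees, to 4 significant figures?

139.1°

A is at the origin; AU is horizontal with |AU| = 25.6 and U on the +x side, so U = (25.60, 0.000). A1 meets AU tangentially, so VU is at right angles to AU, so V = U + (0, -6.4) = (25.60, -6.400). Since VD ⟂ DQ (tangency), |VQ| = √(6.4² + 24.8²) = 25.61 regardless of where D sits on A1. So Q lies on both circle(A, 19.4) and circle(V, 25.61); the below-AU intersection is Q = (3.362, -19.11). D is the foot of the tangent from Q: D = (21.14, -1.813).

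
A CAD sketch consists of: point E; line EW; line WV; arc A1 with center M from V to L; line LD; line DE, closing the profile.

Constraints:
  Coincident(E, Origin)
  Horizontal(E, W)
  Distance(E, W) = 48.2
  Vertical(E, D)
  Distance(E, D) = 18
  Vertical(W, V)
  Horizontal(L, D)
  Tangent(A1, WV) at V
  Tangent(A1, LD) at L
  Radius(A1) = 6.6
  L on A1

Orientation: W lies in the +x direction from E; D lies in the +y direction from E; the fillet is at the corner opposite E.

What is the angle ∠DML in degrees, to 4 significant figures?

80.98°

The virtual corner opposite E is at (48.20, 18.00). Since A1 is tangent to WV there, MV ⟂ WV and tangency of A1 to LD means the radius ML is perpendicular to LD, with radius 6.6, so the center M sits 6.6 in from both sides at M = (41.60, 11.40). That places the tangent points at V = (48.20, 11.40) on WV and L = (41.60, 18.00) on LD. Then cos ∠DML = MD·ML / (|MD||ML|), giving 80.98°.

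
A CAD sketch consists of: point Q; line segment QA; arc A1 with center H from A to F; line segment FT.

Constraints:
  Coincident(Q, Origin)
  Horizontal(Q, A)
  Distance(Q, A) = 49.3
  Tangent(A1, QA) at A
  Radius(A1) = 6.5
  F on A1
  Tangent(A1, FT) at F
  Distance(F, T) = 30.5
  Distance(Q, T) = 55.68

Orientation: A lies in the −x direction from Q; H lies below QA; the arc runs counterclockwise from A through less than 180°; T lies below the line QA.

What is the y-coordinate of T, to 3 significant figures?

-36.8

Q is at the origin; QA is horizontal with |QA| = 49.3 and A on the −x side, so A = (-49.3, 0.00). The tangent condition forces HA to be normal to QA, so H = A + (0, -6.5) = (-49.3, -6.50). Since HF ⟂ FT (tangency), |HT| = √(6.5² + 30.5²) = 31.2 regardless of where F sits on A1. So T lies on both circle(Q, 55.68) and circle(H, 31.2); the below-QA intersection is T = (-41.8, -36.8). F is the foot of the tangent from T: F = (-55.1, -9.34).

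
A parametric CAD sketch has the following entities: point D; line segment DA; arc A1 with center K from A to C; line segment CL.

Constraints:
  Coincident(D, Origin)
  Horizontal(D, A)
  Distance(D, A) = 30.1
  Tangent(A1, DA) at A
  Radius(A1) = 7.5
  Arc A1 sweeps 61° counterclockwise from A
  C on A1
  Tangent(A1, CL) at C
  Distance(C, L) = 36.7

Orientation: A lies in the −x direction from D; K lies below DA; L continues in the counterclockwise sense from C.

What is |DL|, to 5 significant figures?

65.256

On A1, A sits at bearing 90° from K; a 61° counterclockwise sweep puts C at bearing 151°, so C = K + 7.5·(cos 151°, sin 151°) = (-36.660, -3.8639). Tangency of A1 to CL means the radius KC is perpendicular to CL, so CL runs along (−sin 151°, cos 151°); with |CL| = 36.7, L = (-54.452, -35.962). Then |DL| = |L − D| = 65.256.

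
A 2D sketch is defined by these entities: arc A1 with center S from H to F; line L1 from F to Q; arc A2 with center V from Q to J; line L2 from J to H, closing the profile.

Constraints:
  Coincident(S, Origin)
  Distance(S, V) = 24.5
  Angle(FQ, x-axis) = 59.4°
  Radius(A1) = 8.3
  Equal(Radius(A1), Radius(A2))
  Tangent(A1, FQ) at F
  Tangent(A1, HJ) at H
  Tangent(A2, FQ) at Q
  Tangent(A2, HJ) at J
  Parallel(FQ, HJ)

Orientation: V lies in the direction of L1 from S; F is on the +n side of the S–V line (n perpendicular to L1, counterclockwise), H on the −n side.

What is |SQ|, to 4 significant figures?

25.87

Tangency of A1 to both parallel lines with radius 8.3 puts F and H at S ± 8.3·n: F = (-7.144, 4.225), H = (7.144, -4.225). Equal radii place Q and J the same way about V: Q = V + 8.3·n = (5.327, 25.31), J = V − 8.3·n = (19.62, 16.86). Then |SQ| = |Q − S| = 25.87.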